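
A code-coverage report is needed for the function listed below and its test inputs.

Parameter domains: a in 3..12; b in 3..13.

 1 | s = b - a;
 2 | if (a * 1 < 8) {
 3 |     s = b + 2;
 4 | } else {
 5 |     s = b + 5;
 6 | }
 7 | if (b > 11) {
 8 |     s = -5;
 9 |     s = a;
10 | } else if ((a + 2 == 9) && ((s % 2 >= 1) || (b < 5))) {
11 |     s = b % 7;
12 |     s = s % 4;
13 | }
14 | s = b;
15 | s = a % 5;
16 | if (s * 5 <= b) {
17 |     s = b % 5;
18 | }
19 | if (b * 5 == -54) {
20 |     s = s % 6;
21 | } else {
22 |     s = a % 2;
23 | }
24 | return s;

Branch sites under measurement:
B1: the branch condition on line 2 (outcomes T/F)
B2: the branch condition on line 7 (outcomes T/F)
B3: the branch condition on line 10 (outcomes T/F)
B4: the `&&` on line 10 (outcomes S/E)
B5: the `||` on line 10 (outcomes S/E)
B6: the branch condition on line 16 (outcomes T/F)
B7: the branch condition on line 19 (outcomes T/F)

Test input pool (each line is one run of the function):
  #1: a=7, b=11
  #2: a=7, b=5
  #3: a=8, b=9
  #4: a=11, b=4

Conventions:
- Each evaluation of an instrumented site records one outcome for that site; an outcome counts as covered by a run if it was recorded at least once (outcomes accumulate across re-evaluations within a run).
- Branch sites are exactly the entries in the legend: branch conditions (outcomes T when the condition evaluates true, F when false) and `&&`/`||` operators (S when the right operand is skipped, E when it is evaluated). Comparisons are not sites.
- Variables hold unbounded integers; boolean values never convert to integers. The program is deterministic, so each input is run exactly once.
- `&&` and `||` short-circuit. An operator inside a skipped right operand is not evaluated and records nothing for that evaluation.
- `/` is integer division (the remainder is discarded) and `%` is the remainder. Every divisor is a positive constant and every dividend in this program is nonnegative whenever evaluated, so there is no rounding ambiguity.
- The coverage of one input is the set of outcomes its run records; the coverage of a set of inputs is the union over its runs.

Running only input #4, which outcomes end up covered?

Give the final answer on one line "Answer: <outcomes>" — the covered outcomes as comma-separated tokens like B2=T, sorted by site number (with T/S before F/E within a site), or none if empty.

Event log for input #4 (a=11, b=4):
  B1->F, B2->F, B4->S, B3->F, B6->F, B7->F
as a set, this run covers: B1=F, B2=F, B3=F, B4=S, B6=F, B7=F

Answer: B1=F, B2=F, B3=F, B4=S, B6=F, B7=F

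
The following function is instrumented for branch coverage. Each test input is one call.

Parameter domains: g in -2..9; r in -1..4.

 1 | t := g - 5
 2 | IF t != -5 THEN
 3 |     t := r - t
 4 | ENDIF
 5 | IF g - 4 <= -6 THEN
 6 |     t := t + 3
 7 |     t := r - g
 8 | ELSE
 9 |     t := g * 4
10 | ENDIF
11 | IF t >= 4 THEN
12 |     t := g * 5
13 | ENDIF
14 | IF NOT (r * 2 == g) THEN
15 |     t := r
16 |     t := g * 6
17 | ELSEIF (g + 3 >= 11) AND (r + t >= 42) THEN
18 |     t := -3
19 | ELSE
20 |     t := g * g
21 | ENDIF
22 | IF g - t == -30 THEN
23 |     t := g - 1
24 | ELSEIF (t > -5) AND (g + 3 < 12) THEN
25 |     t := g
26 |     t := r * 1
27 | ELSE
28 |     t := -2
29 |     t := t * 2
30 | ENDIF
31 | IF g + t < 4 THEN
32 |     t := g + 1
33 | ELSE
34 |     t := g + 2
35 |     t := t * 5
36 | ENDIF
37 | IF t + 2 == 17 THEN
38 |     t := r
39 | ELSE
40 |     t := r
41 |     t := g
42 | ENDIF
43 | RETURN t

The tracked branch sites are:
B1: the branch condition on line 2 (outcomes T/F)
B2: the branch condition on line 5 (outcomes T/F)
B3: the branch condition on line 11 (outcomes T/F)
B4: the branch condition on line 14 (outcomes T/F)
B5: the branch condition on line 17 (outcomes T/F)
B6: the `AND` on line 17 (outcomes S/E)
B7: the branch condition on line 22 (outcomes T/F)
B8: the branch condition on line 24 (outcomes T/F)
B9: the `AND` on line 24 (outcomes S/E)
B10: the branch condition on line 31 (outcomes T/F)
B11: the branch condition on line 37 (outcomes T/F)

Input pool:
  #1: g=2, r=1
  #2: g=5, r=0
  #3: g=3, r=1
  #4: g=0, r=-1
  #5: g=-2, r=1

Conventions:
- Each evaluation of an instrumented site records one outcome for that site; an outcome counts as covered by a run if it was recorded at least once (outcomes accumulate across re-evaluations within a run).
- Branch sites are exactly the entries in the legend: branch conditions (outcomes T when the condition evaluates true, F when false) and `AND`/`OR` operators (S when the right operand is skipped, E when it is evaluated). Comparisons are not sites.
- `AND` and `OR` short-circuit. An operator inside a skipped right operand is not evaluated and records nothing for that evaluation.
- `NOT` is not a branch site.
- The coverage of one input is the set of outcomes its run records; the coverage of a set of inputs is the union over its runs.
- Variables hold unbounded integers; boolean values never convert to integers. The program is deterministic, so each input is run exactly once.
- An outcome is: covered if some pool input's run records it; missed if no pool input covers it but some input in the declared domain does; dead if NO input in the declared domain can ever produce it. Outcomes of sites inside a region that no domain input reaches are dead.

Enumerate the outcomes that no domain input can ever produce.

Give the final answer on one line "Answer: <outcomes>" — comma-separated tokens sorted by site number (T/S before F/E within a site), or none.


sweeping the full domain (72 inputs) for each outcome:
  reachable outcomes have witnesses, e.g. B1=T (e.g. g=-2, r=-1), B1=F (e.g. g=0, r=-1), B2=T (e.g. g=-2, r=-1), B2=F (e.g. g=-1, r=-1)
Answer: none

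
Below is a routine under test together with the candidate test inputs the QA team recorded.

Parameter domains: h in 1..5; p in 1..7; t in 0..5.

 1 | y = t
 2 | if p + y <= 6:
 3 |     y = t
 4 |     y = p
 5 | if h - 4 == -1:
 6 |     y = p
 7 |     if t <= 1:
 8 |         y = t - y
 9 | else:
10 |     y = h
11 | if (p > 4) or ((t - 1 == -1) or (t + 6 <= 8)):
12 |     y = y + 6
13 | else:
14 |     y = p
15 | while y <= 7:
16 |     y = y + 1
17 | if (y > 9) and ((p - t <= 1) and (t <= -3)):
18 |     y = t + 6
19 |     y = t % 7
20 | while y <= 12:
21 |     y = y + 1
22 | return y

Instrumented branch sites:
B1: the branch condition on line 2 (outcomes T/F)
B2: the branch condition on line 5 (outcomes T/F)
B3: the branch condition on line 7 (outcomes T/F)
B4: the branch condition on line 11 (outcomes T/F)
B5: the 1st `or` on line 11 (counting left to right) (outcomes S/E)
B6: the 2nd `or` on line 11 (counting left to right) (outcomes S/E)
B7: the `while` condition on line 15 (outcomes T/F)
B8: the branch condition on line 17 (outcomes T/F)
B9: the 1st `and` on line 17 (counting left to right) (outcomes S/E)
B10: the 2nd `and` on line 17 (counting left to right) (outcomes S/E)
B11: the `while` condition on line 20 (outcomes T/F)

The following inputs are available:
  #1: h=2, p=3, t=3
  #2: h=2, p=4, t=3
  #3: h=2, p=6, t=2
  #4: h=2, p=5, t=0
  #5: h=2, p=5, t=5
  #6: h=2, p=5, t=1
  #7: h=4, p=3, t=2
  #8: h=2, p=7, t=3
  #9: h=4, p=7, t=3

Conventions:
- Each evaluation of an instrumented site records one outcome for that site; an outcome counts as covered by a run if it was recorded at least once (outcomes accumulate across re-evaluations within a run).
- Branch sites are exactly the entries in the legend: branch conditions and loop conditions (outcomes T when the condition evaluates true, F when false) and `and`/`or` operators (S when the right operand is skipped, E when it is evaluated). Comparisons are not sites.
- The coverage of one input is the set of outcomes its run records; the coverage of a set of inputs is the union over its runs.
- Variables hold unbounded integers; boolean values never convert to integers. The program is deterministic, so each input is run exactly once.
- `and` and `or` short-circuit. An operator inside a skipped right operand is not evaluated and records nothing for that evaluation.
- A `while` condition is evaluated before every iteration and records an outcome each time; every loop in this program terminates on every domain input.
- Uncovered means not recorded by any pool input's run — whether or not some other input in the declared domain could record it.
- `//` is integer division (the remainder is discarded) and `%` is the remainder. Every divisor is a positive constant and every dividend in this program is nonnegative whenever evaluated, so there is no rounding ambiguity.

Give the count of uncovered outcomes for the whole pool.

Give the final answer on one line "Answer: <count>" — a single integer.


#1 (h=2, p=3, t=3) -> B1->T, B2->F, B5->E, B6->E, B4->F, B7->T, B7->T, B7->T, B7->T, B7->T, B7->F, B9->S, B8->F, B11->T, ...; covered: B1=T, B2=F, B4=F, B5=E, B6=E, B7=T, B7=F, B8=F, B9=S, B11=T, B11=F
#2 (h=2, p=4, t=3) -> B1->F, B2->F, B5->E, B6->E, B4->F, B7->T, B7->T, B7->T, B7->T, B7->F, B9->S, B8->F, B11->T, B11->T, ...; covered: B1=F, B2=F, B4=F, B5=E, B6=E, B7=T, B7=F, B8=F, B9=S, B11=T, B11=F
#3 (h=2, p=6, t=2) -> B1->F, B2->F, B5->S, B4->T, B7->F, B9->S, B8->F, B11->T, B11->T, B11->T, B11->T, B11->T, B11->F; covered: B1=F, B2=F, B4=T, B5=S, B7=F, B8=F, B9=S, B11=T, B11=F
#4 (h=2, p=5, t=0) -> B1->T, B2->F, B5->S, B4->T, B7->F, B9->S, B8->F, B11->T, B11->T, B11->T, B11->T, B11->T, B11->F; covered: B1=T, B2=F, B4=T, B5=S, B7=F, B8=F, B9=S, B11=T, B11=F
#5 (h=2, p=5, t=5) -> B1->F, B2->F, B5->S, B4->T, B7->F, B9->S, B8->F, B11->T, B11->T, B11->T, B11->T, B11->T, B11->F; covered: B1=F, B2=F, B4=T, B5=S, B7=F, B8=F, B9=S, B11=T, B11=F
#6 (h=2, p=5, t=1) -> B1->T, B2->F, B5->S, B4->T, B7->F, B9->S, B8->F, B11->T, B11->T, B11->T, B11->T, B11->T, B11->F; covered: B1=T, B2=F, B4=T, B5=S, B7=F, B8=F, B9=S, B11=T, B11=F
#7 (h=4, p=3, t=2) -> B1->T, B2->F, B5->E, B6->E, B4->T, B7->F, B9->E, B10->E, B8->F, B11->T, B11->T, B11->T, B11->F; covered: B1=T, B2=F, B4=T, B5=E, B6=E, B7=F, B8=F, B9=E, B10=E, B11=T, B11=F
#8 (h=2, p=7, t=3) -> B1->F, B2->F, B5->S, B4->T, B7->F, B9->S, B8->F, B11->T, B11->T, B11->T, B11->T, B11->T, B11->F; covered: B1=F, B2=F, B4=T, B5=S, B7=F, B8=F, B9=S, B11=T, B11=F
#9 (h=4, p=7, t=3) -> B1->F, B2->F, B5->S, B4->T, B7->F, B9->E, B10->S, B8->F, B11->T, B11->T, B11->T, B11->F; covered: B1=F, B2=F, B4=T, B5=S, B7=F, B8=F, B9=E, B10=S, B11=T, B11=F
union over the pool: B1=T, B1=F, B2=F, B4=T, B4=F, B5=S, B5=E, B6=E, B7=T, B7=F, B8=F, B9=S, B9=E, B10=S, B10=E, B11=T, B11=F
uncovered (5 of 22): B2=T, B3=T, B3=F, B6=S, B8=T
Answer: 5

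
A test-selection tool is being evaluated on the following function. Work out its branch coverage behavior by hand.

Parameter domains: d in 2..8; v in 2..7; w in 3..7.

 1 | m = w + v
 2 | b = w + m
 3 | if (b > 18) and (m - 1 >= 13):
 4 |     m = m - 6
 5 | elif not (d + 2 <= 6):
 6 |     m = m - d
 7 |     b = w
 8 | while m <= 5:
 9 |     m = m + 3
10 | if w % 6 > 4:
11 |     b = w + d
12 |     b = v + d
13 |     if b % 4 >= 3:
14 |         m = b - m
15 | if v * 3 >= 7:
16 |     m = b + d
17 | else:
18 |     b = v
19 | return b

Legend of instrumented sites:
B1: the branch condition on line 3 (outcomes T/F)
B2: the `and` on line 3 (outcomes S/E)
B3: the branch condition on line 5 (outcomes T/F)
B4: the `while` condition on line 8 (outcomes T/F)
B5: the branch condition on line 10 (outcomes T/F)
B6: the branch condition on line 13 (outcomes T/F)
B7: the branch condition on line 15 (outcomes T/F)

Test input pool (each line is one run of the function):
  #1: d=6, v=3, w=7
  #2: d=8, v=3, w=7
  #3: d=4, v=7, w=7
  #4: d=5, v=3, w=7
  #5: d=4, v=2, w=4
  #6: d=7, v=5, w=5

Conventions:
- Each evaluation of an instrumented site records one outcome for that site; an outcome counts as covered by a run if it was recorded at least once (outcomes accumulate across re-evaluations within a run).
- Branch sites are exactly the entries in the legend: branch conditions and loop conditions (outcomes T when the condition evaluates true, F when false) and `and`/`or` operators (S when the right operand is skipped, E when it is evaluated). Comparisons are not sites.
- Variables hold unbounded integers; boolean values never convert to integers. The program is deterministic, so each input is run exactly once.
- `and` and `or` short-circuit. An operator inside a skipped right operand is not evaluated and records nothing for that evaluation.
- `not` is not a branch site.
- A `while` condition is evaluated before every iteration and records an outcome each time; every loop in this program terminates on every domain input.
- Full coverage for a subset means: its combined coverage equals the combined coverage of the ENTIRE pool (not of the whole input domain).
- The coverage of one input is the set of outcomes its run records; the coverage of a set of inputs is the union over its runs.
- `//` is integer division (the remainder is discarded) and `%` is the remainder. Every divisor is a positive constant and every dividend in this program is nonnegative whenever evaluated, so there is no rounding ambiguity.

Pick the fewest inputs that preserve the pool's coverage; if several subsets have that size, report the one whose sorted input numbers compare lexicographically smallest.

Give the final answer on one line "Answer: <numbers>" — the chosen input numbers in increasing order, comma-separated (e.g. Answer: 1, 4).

run #1 (d=6, v=3, w=7) runs B2->S, B1->F, B3->T, B4->T, B4->F, B5->F, B7->T; records B1=F, B2=S, B3=T, B4=T, B4=F, B5=F, B7=T
run #2 (d=8, v=3, w=7) runs B2->S, B1->F, B3->T, B4->T, B4->T, B4->F, B5->F, B7->T; records B1=F, B2=S, B3=T, B4=T, B4=F, B5=F, B7=T
run #3 (d=4, v=7, w=7) runs B2->E, B1->T, B4->F, B5->F, B7->T; records B1=T, B2=E, B4=F, B5=F, B7=T
run #4 (d=5, v=3, w=7) runs B2->S, B1->F, B3->T, B4->T, B4->F, B5->F, B7->T; records B1=F, B2=S, B3=T, B4=T, B4=F, B5=F, B7=T
run #5 (d=4, v=2, w=4) runs B2->S, B1->F, B3->F, B4->F, B5->F, B7->F; records B1=F, B2=S, B3=F, B4=F, B5=F, B7=F
run #6 (d=7, v=5, w=5) runs B2->S, B1->F, B3->T, B4->T, B4->F, B5->T, B6->F, B7->T; records B1=F, B2=S, B3=T, B4=T, B4=F, B5=T, B6=F, B7=T
union over all inputs: B1=T, B1=F, B2=S, B2=E, B3=T, B3=F, B4=T, B4=F, B5=T, B5=F, B6=F, B7=T, B7=F (13 outcomes)
checked all size-1 subsets: none covers 13 outcomes (max 8/13)
checked all size-2 subsets: none covers 13 outcomes (max 11/13)
at size 3, {3, 5, 6} reaches all 13 outcomes; every lexicographically earlier size-3 subset fails

Answer: 3, 5, 6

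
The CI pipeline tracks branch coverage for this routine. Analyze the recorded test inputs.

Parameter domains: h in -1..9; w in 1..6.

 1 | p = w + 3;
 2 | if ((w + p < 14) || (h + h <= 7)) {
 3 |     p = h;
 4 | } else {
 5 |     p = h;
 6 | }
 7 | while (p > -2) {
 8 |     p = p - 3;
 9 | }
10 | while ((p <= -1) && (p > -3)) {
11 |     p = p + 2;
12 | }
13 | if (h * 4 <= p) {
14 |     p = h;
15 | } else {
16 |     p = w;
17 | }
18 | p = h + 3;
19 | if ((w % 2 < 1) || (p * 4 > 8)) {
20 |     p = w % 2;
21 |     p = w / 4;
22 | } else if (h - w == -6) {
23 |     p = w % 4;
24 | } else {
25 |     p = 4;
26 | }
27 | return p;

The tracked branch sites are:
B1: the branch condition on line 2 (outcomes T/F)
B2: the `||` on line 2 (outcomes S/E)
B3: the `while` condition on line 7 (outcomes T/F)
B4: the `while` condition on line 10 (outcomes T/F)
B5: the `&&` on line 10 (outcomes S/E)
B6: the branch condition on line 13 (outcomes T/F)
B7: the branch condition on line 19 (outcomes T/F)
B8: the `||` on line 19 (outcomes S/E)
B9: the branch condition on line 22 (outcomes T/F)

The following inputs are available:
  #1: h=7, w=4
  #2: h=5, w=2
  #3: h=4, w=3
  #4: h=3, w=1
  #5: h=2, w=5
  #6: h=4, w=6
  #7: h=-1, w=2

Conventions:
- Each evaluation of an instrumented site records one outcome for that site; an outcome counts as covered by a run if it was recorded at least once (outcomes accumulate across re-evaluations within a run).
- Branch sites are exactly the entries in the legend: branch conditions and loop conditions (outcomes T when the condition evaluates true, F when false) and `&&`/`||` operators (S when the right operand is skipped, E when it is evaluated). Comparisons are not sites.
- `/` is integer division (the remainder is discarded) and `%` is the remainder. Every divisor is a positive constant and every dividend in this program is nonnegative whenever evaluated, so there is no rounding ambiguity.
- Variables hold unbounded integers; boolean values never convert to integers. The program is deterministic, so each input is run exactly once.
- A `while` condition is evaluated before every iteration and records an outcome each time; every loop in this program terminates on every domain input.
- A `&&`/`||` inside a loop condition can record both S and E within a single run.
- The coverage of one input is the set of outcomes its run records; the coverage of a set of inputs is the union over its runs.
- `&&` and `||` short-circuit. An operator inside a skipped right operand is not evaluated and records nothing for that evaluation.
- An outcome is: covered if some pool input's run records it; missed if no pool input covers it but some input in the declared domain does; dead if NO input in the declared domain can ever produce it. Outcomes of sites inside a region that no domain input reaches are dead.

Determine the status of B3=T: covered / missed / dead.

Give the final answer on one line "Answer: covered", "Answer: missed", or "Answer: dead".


B3=T is recorded by pool input(s) 1, 2, 3, 4, 5, 6, 7 -> covered
Answer: covered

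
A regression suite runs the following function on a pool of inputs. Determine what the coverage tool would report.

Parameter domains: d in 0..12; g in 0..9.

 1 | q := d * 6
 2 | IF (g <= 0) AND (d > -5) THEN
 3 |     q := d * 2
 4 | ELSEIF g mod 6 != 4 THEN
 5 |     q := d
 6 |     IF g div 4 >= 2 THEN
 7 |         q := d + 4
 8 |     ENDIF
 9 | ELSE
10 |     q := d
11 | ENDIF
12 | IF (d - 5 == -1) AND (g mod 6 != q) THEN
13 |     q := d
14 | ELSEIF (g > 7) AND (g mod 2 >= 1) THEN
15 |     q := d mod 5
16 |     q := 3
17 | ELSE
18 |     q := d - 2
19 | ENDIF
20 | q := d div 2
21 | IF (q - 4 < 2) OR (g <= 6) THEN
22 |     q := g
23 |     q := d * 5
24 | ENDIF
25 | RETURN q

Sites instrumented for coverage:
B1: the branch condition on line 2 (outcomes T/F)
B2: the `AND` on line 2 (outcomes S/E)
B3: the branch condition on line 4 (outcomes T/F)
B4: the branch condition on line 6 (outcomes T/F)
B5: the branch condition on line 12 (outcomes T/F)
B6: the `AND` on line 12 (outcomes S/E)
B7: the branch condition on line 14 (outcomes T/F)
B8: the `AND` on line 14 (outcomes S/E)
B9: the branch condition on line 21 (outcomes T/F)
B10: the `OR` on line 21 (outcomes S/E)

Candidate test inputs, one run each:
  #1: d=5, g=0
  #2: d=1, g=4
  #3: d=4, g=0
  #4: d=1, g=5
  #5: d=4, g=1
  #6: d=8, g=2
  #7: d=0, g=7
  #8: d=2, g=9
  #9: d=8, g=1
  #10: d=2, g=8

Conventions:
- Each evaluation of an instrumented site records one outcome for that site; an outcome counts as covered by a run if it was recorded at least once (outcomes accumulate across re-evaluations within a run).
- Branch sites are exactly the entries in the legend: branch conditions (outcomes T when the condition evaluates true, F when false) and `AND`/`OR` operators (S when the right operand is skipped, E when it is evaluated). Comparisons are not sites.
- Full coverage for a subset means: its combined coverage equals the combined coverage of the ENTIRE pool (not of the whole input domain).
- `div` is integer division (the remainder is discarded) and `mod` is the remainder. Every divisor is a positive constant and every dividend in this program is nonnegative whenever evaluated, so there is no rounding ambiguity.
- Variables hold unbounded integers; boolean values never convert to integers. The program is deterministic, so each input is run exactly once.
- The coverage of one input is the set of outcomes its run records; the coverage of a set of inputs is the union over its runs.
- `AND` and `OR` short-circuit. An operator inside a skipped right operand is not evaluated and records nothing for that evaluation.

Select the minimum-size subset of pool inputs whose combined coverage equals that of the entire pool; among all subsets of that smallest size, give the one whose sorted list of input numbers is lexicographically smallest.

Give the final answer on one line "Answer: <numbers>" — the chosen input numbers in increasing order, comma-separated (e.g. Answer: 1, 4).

test 1 (d=5, g=0) fires B2->E, B1->T, B6->S, B5->F, B8->S, B7->F, B10->S, B9->T; hits B1=T, B2=E, B5=F, B6=S, B7=F, B8=S, B9=T, B10=S
test 2 (d=1, g=4) fires B2->S, B1->F, B3->F, B6->S, B5->F, B8->S, B7->F, B10->S, B9->T; hits B1=F, B2=S, B3=F, B5=F, B6=S, B7=F, B8=S, B9=T, B10=S
test 3 (d=4, g=0) fires B2->E, B1->T, B6->E, B5->T, B10->S, B9->T; hits B1=T, B2=E, B5=T, B6=E, B9=T, B10=S
test 4 (d=1, g=5) fires B2->S, B1->F, B3->T, B4->F, B6->S, B5->F, B8->S, B7->F, B10->S, B9->T; hits B1=F, B2=S, B3=T, B4=F, B5=F, B6=S, B7=F, B8=S, B9=T, B10=S
test 5 (d=4, g=1) fires B2->S, B1->F, B3->T, B4->F, B6->E, B5->T, B10->S, B9->T; hits B1=F, B2=S, B3=T, B4=F, B5=T, B6=E, B9=T, B10=S
test 6 (d=8, g=2) fires B2->S, B1->F, B3->T, B4->F, B6->S, B5->F, B8->S, B7->F, B10->S, B9->T; hits B1=F, B2=S, B3=T, B4=F, B5=F, B6=S, B7=F, B8=S, B9=T, B10=S
test 7 (d=0, g=7) fires B2->S, B1->F, B3->T, B4->F, B6->S, B5->F, B8->S, B7->F, B10->S, B9->T; hits B1=F, B2=S, B3=T, B4=F, B5=F, B6=S, B7=F, B8=S, B9=T, B10=S
test 8 (d=2, g=9) fires B2->S, B1->F, B3->T, B4->T, B6->S, B5->F, B8->E, B7->T, B10->S, B9->T; hits B1=F, B2=S, B3=T, B4=T, B5=F, B6=S, B7=T, B8=E, B9=T, B10=S
test 9 (d=8, g=1) fires B2->S, B1->F, B3->T, B4->F, B6->S, B5->F, B8->S, B7->F, B10->S, B9->T; hits B1=F, B2=S, B3=T, B4=F, B5=F, B6=S, B7=F, B8=S, B9=T, B10=S
test 10 (d=2, g=8) fires B2->S, B1->F, B3->T, B4->T, B6->S, B5->F, B8->E, B7->F, B10->S, B9->T; hits B1=F, B2=S, B3=T, B4=T, B5=F, B6=S, B7=F, B8=E, B9=T, B10=S
the full pool covers 18 outcomes: B1=T, B1=F, B2=S, B2=E, B3=T, B3=F, B4=T, B4=F, B5=T, B5=F, B6=S, B6=E, B7=T, B7=F, B8=S, B8=E, B9=T, B10=S
checked all size-1 subsets: none covers 18 outcomes (max 10/18)
checked all size-2 subsets: none covers 18 outcomes (max 14/18)
checked all size-3 subsets: none covers 18 outcomes (max 17/18)
the canonical winner is {1, 2, 5, 8}: size 4, full 18-outcome coverage, earliest index list among size-4 covers

Answer: 1, 2, 5, 8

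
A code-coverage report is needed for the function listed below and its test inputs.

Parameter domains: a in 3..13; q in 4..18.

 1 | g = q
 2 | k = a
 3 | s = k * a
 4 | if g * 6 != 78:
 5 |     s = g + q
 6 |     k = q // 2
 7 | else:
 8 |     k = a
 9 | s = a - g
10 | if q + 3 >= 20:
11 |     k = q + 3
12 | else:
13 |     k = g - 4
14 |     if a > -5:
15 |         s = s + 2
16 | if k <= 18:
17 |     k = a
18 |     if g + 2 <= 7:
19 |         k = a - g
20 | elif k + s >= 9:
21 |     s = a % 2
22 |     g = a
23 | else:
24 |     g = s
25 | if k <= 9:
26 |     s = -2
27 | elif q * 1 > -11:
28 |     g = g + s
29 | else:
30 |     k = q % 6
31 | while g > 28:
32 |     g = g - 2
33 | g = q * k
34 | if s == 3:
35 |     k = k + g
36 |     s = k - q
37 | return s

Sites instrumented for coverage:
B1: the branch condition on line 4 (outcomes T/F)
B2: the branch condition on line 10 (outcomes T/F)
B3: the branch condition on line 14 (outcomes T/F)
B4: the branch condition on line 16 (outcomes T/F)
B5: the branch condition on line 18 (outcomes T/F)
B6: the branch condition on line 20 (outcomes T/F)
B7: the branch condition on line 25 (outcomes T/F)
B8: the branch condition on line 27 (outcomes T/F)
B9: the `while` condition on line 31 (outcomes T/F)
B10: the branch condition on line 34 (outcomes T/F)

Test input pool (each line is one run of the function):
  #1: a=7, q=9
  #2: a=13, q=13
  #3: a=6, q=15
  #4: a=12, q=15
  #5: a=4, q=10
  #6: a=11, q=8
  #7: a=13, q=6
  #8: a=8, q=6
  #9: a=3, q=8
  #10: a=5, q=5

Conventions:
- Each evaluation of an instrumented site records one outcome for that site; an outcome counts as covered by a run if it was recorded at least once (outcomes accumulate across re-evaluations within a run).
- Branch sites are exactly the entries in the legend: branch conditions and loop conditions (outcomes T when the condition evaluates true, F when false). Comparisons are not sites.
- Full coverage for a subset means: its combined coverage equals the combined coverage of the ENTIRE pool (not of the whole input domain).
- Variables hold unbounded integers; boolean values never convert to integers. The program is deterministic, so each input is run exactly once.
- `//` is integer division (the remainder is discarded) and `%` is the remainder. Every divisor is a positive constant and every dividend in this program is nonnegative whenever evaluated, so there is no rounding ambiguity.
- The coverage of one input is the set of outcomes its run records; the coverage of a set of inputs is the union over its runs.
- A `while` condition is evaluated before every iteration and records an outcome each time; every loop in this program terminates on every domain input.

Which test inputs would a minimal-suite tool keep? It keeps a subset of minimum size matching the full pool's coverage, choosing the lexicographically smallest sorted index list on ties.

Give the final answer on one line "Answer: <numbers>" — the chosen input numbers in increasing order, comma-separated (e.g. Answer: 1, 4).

test 1 (a=7, q=9) fires B1->T, B2->F, B3->T, B4->T, B5->F, B7->T, B9->F, B10->F; hits B1=T, B2=F, B3=T, B4=T, B5=F, B7=T, B9=F, B10=F
test 2 (a=13, q=13) fires B1->F, B2->F, B3->T, B4->T, B5->F, B7->F, B8->T, B9->F, B10->F; hits B1=F, B2=F, B3=T, B4=T, B5=F, B7=F, B8=T, B9=F, B10=F
test 3 (a=6, q=15) fires B1->T, B2->F, B3->T, B4->T, B5->F, B7->T, B9->F, B10->F; hits B1=T, B2=F, B3=T, B4=T, B5=F, B7=T, B9=F, B10=F
test 4 (a=12, q=15) fires B1->T, B2->F, B3->T, B4->T, B5->F, B7->F, B8->T, B9->F, B10->F; hits B1=T, B2=F, B3=T, B4=T, B5=F, B7=F, B8=T, B9=F, B10=F
test 5 (a=4, q=10) fires B1->T, B2->F, B3->T, B4->T, B5->F, B7->T, B9->F, B10->F; hits B1=T, B2=F, B3=T, B4=T, B5=F, B7=T, B9=F, B10=F
test 6 (a=11, q=8) fires B1->T, B2->F, B3->T, B4->T, B5->F, B7->F, B8->T, B9->F, B10->F; hits B1=T, B2=F, B3=T, B4=T, B5=F, B7=F, B8=T, B9=F, B10=F
test 7 (a=13, q=6) fires B1->T, B2->F, B3->T, B4->T, B5->F, B7->F, B8->T, B9->F, B10->F; hits B1=T, B2=F, B3=T, B4=T, B5=F, B7=F, B8=T, B9=F, B10=F
test 8 (a=8, q=6) fires B1->T, B2->F, B3->T, B4->T, B5->F, B7->T, B9->F, B10->F; hits B1=T, B2=F, B3=T, B4=T, B5=F, B7=T, B9=F, B10=F
test 9 (a=3, q=8) fires B1->T, B2->F, B3->T, B4->T, B5->F, B7->T, B9->F, B10->F; hits B1=T, B2=F, B3=T, B4=T, B5=F, B7=T, B9=F, B10=F
test 10 (a=5, q=5) fires B1->T, B2->F, B3->T, B4->T, B5->T, B7->T, B9->F, B10->F; hits B1=T, B2=F, B3=T, B4=T, B5=T, B7=T, B9=F, B10=F
together the pool reaches 12 outcomes: B1=T, B1=F, B2=F, B3=T, B4=T, B5=T, B5=F, B7=T, B7=F, B8=T, B9=F, B10=F
no size-1 subset reaches all 12 outcomes (best union: 9/12)
size 2: inputs {2, 10} cover all 12 outcomes, and no lexicographically smaller subset of this size does

Answer: 2, 10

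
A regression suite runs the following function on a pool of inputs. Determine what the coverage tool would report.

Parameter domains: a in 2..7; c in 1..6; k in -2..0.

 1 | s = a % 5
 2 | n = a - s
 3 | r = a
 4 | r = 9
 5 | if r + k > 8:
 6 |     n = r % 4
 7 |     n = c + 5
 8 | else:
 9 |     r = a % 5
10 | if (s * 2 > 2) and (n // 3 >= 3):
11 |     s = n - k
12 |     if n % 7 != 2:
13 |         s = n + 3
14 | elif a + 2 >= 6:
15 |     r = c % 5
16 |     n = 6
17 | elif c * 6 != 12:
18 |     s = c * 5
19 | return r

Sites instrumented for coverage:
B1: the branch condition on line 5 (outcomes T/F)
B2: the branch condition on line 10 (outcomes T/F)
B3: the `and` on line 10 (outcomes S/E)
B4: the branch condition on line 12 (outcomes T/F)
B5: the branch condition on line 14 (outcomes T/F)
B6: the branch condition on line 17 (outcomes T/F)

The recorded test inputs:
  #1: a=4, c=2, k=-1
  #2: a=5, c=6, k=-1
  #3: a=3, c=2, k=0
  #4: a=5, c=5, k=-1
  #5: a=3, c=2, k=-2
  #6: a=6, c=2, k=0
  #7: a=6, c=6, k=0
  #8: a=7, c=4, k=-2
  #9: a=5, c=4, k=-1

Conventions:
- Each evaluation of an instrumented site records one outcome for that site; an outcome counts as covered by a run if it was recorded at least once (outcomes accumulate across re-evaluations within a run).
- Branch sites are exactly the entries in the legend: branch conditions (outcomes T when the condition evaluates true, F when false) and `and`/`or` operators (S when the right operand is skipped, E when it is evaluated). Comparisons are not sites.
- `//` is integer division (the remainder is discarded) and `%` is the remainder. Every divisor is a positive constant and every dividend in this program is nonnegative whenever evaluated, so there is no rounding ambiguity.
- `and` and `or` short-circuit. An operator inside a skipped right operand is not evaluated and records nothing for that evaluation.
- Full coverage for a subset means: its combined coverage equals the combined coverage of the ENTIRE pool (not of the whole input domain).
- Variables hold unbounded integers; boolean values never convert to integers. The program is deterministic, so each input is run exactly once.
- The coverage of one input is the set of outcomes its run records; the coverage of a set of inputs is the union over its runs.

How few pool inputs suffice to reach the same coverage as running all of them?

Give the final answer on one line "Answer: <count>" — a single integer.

#1 (a=4, c=2, k=-1) -> B1->F, B3->E, B2->F, B5->T; covered: B1=F, B2=F, B3=E, B5=T
#2 (a=5, c=6, k=-1) -> B1->F, B3->S, B2->F, B5->T; covered: B1=F, B2=F, B3=S, B5=T
#3 (a=3, c=2, k=0) -> B1->T, B3->E, B2->F, B5->F, B6->F; covered: B1=T, B2=F, B3=E, B5=F, B6=F
#4 (a=5, c=5, k=-1) -> B1->F, B3->S, B2->F, B5->T; covered: B1=F, B2=F, B3=S, B5=T
#5 (a=3, c=2, k=-2) -> B1->F, B3->E, B2->F, B5->F, B6->F; covered: B1=F, B2=F, B3=E, B5=F, B6=F
#6 (a=6, c=2, k=0) -> B1->T, B3->S, B2->F, B5->T; covered: B1=T, B2=F, B3=S, B5=T
#7 (a=6, c=6, k=0) -> B1->T, B3->S, B2->F, B5->T; covered: B1=T, B2=F, B3=S, B5=T
#8 (a=7, c=4, k=-2) -> B1->F, B3->E, B2->F, B5->T; covered: B1=F, B2=F, B3=E, B5=T
#9 (a=5, c=4, k=-1) -> B1->F, B3->S, B2->F, B5->T; covered: B1=F, B2=F, B3=S, B5=T
together the pool reaches 8 outcomes: B1=T, B1=F, B2=F, B3=S, B3=E, B5=T, B5=F, B6=F
size 1 is not enough: best union over all size-1 subsets is 5/8
the canonical winner is {2, 3}: size 2, full 8-outcome coverage, earliest index list among size-2 covers

Answer: 2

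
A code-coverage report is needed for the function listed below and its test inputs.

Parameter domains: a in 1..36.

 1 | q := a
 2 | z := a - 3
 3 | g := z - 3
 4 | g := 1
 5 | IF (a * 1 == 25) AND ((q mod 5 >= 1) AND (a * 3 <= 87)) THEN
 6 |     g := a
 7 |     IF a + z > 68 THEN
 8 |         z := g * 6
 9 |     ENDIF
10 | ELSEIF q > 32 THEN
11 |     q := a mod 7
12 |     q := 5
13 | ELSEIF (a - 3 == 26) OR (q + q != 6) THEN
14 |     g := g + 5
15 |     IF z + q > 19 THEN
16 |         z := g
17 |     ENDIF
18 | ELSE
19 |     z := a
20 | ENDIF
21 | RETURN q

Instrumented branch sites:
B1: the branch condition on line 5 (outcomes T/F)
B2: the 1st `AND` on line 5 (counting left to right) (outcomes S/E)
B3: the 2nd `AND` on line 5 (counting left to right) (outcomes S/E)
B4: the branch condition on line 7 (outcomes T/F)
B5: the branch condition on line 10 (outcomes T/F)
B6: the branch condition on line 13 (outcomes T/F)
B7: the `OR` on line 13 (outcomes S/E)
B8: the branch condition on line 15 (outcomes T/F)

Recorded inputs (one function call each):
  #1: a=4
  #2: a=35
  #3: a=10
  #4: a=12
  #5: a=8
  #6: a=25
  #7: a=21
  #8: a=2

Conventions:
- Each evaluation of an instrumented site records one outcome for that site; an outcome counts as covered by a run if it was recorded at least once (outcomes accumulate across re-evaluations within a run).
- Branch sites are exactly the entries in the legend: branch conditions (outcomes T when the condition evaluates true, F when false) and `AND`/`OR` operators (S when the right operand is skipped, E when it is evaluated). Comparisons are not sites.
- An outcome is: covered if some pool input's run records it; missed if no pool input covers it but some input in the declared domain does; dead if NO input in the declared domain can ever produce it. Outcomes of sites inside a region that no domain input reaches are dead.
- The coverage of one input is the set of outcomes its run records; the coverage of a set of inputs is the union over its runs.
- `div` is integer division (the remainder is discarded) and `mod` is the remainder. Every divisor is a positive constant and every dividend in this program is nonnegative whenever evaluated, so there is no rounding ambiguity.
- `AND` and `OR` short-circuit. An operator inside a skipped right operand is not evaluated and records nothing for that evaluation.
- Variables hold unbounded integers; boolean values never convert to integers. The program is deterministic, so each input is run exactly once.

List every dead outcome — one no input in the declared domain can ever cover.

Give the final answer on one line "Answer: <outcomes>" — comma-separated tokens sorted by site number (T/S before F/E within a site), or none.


checking every outcome against all 36 domain inputs:
  B1=T: never recorded by any domain input -> dead
  B3=E: never recorded by any domain input -> dead
  B4=T: never recorded by any domain input -> dead
  B4=F: never recorded by any domain input -> dead
  reachable outcomes have witnesses, e.g. B1=F (e.g. a=1), B2=S (e.g. a=1), B2=E (e.g. a=25), B3=S (e.g. a=25)
Answer: B1=T, B3=E, B4=T, B4=F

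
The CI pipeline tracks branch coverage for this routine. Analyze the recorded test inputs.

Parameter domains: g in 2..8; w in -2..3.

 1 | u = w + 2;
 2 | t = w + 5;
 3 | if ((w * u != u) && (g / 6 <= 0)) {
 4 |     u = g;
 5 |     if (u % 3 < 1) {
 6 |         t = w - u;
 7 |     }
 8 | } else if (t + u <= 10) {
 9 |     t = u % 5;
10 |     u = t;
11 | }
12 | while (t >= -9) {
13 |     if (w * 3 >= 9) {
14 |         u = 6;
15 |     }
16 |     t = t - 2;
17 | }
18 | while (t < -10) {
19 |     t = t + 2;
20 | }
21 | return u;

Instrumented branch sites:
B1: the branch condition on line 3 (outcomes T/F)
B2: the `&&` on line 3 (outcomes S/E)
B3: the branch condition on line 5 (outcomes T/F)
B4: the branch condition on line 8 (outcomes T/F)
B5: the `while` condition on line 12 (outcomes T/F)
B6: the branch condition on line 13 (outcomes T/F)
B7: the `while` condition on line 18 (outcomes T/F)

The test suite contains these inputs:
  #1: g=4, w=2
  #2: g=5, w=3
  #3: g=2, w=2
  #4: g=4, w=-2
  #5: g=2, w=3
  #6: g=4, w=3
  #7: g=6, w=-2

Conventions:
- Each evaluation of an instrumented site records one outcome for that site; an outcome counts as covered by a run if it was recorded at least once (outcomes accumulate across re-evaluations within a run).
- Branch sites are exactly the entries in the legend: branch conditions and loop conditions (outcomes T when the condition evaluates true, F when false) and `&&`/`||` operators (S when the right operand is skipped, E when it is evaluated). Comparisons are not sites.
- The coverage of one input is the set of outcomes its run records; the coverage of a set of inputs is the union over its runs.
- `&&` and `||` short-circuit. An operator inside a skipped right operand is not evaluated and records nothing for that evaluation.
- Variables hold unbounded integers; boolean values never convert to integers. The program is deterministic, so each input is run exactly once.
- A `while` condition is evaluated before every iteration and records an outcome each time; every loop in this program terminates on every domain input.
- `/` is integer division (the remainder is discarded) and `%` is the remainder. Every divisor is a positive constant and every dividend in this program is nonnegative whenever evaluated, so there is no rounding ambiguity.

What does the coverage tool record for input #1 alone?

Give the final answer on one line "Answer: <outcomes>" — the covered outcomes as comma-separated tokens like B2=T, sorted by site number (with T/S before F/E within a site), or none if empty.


Simulating input #1 (g=4, w=2) step by step:
  B2->E, B1->T, B3->F, B5->T, B6->F, B5->T, B6->F, B5->T, B6->F, B5->T
  B6->F, B5->T, B6->F, B5->T, B6->F, B5->T, B6->F, B5->T, B6->F, B5->T
  B6->F, B5->F, B7->T, B7->F
deduplicating events, the covered set is: B1=T, B2=E, B3=F, B5=T, B5=F, B6=F, B7=T, B7=F
Answer: B1=T, B2=E, B3=F, B5=T, B5=F, B6=F, B7=T, B7=F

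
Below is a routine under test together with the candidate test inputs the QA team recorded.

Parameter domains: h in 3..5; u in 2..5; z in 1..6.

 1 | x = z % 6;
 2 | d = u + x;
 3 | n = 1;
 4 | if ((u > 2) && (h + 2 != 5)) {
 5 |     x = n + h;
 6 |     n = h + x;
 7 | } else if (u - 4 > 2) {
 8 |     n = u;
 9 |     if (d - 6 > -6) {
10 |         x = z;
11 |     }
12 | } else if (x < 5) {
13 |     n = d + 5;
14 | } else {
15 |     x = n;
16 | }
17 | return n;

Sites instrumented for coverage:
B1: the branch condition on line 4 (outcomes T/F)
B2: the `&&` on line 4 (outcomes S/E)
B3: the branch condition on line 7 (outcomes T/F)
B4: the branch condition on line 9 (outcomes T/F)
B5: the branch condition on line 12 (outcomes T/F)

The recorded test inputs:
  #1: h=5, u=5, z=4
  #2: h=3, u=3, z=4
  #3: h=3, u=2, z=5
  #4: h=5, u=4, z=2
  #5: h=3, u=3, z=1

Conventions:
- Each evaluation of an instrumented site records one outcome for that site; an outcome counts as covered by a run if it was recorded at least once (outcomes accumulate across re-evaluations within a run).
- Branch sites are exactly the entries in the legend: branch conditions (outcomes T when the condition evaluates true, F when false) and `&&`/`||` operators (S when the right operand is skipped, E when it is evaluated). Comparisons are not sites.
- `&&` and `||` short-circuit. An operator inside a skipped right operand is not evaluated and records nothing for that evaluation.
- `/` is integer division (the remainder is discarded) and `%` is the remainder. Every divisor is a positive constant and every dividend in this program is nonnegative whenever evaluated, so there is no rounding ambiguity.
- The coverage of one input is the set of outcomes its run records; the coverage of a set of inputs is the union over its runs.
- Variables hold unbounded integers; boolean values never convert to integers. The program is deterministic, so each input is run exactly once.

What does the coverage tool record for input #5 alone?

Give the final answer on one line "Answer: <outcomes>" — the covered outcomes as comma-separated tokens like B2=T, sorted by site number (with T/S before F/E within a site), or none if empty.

Simulating input #5 (h=3, u=3, z=1) step by step:
  B2->E, B1->F, B3->F, B5->T
deduplicating events, the covered set is: B1=F, B2=E, B3=F, B5=T

Answer: B1=F, B2=E, B3=F, B5=T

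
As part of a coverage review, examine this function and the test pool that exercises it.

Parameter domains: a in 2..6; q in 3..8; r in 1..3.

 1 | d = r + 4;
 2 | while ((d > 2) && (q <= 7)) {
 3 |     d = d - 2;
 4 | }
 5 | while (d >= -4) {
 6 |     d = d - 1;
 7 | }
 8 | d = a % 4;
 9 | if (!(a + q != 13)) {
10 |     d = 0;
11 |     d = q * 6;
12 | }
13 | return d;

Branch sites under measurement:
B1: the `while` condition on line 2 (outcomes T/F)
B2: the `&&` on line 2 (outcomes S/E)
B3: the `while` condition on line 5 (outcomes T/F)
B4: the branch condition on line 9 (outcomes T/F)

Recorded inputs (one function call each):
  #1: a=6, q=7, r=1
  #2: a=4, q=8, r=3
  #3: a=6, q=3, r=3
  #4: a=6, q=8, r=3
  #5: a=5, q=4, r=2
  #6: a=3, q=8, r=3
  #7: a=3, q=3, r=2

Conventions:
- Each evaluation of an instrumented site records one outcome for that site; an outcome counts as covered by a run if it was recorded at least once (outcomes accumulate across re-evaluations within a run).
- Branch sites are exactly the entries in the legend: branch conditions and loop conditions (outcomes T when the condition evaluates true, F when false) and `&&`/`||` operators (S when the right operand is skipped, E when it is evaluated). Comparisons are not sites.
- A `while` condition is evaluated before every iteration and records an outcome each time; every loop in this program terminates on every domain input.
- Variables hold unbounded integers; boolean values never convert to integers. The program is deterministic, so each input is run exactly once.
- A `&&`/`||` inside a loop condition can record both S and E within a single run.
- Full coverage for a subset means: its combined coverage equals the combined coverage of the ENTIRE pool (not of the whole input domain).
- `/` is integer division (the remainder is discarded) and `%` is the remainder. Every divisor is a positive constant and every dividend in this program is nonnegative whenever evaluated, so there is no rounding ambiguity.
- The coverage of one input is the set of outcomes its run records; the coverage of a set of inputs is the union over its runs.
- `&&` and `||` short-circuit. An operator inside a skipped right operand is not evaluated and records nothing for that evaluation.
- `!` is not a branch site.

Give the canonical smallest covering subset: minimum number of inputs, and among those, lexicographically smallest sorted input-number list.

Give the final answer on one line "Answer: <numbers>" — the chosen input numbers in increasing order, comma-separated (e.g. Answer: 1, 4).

test 1 (a=6, q=7, r=1) fires B2->E, B1->T, B2->E, B1->T, B2->S, B1->F, B3->T, B3->T, B3->T, B3->T, B3->T, B3->T, B3->F, B4->T; hits B1=T, B1=F, B2=S, B2=E, B3=T, B3=F, B4=T
test 2 (a=4, q=8, r=3) fires B2->E, B1->F, B3->T, B3->T, B3->T, B3->T, B3->T, B3->T, B3->T, B3->T, B3->T, B3->T, B3->T, B3->T, ...; hits B1=F, B2=E, B3=T, B3=F, B4=F
test 3 (a=6, q=3, r=3) fires B2->E, B1->T, B2->E, B1->T, B2->E, B1->T, B2->S, B1->F, B3->T, B3->T, B3->T, B3->T, B3->T, B3->T, ...; hits B1=T, B1=F, B2=S, B2=E, B3=T, B3=F, B4=F
test 4 (a=6, q=8, r=3) fires B2->E, B1->F, B3->T, B3->T, B3->T, B3->T, B3->T, B3->T, B3->T, B3->T, B3->T, B3->T, B3->T, B3->T, ...; hits B1=F, B2=E, B3=T, B3=F, B4=F
test 5 (a=5, q=4, r=2) fires B2->E, B1->T, B2->E, B1->T, B2->S, B1->F, B3->T, B3->T, B3->T, B3->T, B3->T, B3->T, B3->T, B3->F, ...; hits B1=T, B1=F, B2=S, B2=E, B3=T, B3=F, B4=F
test 6 (a=3, q=8, r=3) fires B2->E, B1->F, B3->T, B3->T, B3->T, B3->T, B3->T, B3->T, B3->T, B3->T, B3->T, B3->T, B3->T, B3->T, ...; hits B1=F, B2=E, B3=T, B3=F, B4=F
test 7 (a=3, q=3, r=2) fires B2->E, B1->T, B2->E, B1->T, B2->S, B1->F, B3->T, B3->T, B3->T, B3->T, B3->T, B3->T, B3->T, B3->F, ...; hits B1=T, B1=F, B2=S, B2=E, B3=T, B3=F, B4=F
union over all inputs: B1=T, B1=F, B2=S, B2=E, B3=T, B3=F, B4=T, B4=F (8 outcomes)
every size-1 subset falls short of the 8 outcomes (best: 7/8)
at size 2, {1, 2} reaches all 8 outcomes; every lexicographically earlier size-2 subset fails

Answer: 1, 2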